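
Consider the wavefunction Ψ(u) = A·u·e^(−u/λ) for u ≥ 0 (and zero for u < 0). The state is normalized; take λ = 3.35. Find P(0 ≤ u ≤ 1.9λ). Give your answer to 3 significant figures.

P ≈ 0.731

P = ∫_{0}^{1.9λ} |Ψ(u)|² du.
With A² fixed by ∫|Ψ|² = 1, i.e. A² = (λ^3/4)^(−1), substitute and integrate.
Let t = u/λ; then A² and the length scale cancel, so P = ∫_{0}^{1.9} t^2·e^(-2·t) dt ÷ ∫_{0}^{∞} t^2·e^(-2·t) dt.
With ∫ t^2·e^(-2·t) dt = -(2·t^2 + 2·t + 1)·e^(-2·t)/4 + C, the region integral is 1/4 - 601·e^(-19/5)/200 and the full one is 1/4.
This works out to P = 0.7311.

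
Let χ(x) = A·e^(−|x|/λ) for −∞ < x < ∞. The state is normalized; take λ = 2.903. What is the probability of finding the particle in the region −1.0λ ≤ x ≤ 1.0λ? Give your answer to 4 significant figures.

P ≈ 0.8647

|χ|² is the probability density, so P = ∫_{−1.0λ}^{1.0λ} |χ|² dx.
With A² fixed by ∫|χ|² = 1, i.e. A² = (λ)^(−1), substitute and integrate.
Both integrals are even about x = 0, so only the x ≥ 0 halves are needed (the factors of 2 cancel). In terms of u = x/λ (A² and the length scale cancel between numerator and denominator), P = [∫_{0}^{1.0} e^(-2·u) du] / [∫_{0}^{∞} e^(-2·u) du].
With ∫ e^(-2·u) du = -e^(-2·u)/2 + C, the region integral is 1/2 - e^(-2)/2 and the full one is 1/2.
Evaluating gives P = 0.86466.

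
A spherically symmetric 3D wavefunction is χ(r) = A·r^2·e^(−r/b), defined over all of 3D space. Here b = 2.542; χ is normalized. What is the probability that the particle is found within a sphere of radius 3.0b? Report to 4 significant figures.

P ≈ 0.3937

With dV = 4πr²dr, the probability is ∫|χ|² dV over r ≤ 3.0b.
Normalization gives A² = 1/(45·π·b^7/2).
Let u = r/b; then A², 4π and the length scale all cancel, so P = ∫_{0}^{3.0} u^6·e^(-2·u) du ÷ ∫_{0}^{∞} u^6·e^(-2·u) du.
An antiderivative of u^6·e^(-2·u) is -(4·u^6 + 12·u^5 + 30·u^4 + 60·u^3 + 90·u^2 + 90·u + 45)·e^(-2·u)/8; evaluating from 0 to 3.0 gives ≈ 2.21455, while the full integral is 45/8.
This evaluates to P = 0.39370.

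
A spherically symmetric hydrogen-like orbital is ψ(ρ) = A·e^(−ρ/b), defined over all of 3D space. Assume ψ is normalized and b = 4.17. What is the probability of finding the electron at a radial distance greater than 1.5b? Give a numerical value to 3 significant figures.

With dV = 4πρ²dρ, the probability is ∫|ψ|² dV over ρ > 1.5b.
A² is fixed by ∫₀^∞ 4πρ²|ψ|² dρ = 1, i.e. A² = (π·b^3)^(−1).
Substituting u = ρ/b, A², 4π and the length scale all cancel in the ratio: P = ∫_{1.5}^{∞} u^2·e^(-2·u) du / ∫_{0}^{∞} u^2·e^(-2·u) du.
Using ∫ u^2·e^(-2·u) du = -(2·u^2 + 2·u + 1)·e^(-2·u)/4, the numerator is 17·e^(-3)/8 and the denominator is 1/4.
This evaluates to P = 0.4232.

P ≈ 0.423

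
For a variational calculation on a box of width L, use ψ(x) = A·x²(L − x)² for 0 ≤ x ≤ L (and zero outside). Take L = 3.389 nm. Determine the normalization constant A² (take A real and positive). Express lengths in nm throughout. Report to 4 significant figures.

A^2 ≈ 0.01068 nm^(-9)

The normalization condition is ∫|ψ|² dx = 1 from 0 to L.
Expanding the polynomial and integrating term by term, the integral (without the A² prefactor) comes out to L^9/630.
So A² = (L^9/630)^(−1).
With L = 3.389: A² = 0.010683 and A = 0.10336.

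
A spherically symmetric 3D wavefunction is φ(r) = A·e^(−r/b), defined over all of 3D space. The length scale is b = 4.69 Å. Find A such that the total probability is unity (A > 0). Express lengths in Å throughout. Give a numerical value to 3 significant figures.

A ≈ 0.0555 Å^(-3/2)

The normalization condition is ∫|φ|² 4πr² dr = 1 from 0 to ∞.
The angular integral contributes 4π, leaving ∫₀^∞ r²|φ|² dr.
With φ = A·e^(−r/b), the integral evaluates to A²·[π·b^3].
So A² = (π·b^3)^(−1).
Substituting b = 4.69 gives A² = 0.003086, so A = 0.05555.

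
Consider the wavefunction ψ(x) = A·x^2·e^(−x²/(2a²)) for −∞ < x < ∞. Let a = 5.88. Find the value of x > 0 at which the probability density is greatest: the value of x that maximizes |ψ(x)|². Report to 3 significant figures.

Set d/dx [|ψ(x)|²] = 0 and solve for x > 0.
Solving yields x = √(2)·a.
With a = 5.88, the value of x > 0 at which the probability density is greatest is 8.316.

x ≈ 8.32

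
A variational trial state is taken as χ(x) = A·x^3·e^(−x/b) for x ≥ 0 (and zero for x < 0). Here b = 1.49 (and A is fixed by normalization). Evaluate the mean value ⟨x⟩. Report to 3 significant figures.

⟨x⟩ ≈ 5.22

The expectation value is the |χ|²-weighted average of x: ∫ x|χ|² dx.
The ratio of the moment integral to the normalization integral gives ⟨x⟩ = 7·b/2.
Putting b = 1.49 gives 5.215.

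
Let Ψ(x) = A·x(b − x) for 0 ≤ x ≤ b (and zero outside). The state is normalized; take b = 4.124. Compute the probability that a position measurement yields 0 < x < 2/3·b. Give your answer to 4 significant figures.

P = ∫_{0}^{2/3·b} |Ψ(x)|² dx.
Since A² = 1/(b^5/30), this is the region integral divided by the full normalization integral.
Let u = x/b; then A² and the length scale cancel, so P = ∫_{0}^{2/3} u^2·(1 - u)^2 du ÷ ∫_{0}^{1} u^2·(1 - u)^2 du.
Using ∫ u^2·(1 - u)^2 du = u^3·(6·u^2 - 15·u + 10)/30, the numerator is 32/1215 and the denominator is 1/30.
Evaluating gives P = 64/81.

P ≈ 0.7901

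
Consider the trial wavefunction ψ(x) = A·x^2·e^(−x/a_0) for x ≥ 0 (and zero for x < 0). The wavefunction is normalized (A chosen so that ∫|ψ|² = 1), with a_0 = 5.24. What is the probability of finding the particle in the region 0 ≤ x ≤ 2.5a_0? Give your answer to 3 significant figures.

P ≈ 0.560

The probability is P = ∫ |ψ|² dx over [0, 2.5a_0].
The normalization integral ∫|ψ|²dx over the whole domain equals 3·a_0^5/4·A², and A² cancels in the ratio.
Substituting u = x/a_0, A² and the length scale cancel in the ratio: P = ∫_{0}^{2.5} u^4·e^(-2·u) du / ∫_{0}^{∞} u^4·e^(-2·u) du.
Using ∫ u^4·e^(-2·u) du = -(u^4/2 + u^3 + 3·u^2/2 + 3·u/2 + 3/4)·e^(-2·u), the numerator is 3/4 - 1569·e^(-5)/32 and the denominator is 3/4.
This works out to P = 0.5595.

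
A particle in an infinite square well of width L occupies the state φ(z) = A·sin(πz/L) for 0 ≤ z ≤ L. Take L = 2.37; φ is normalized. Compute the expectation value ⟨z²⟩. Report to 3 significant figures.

⟨z^2⟩ ≈ 1.59

By definition ⟨z²⟩ = ∫ z^2 |φ(z)|² dz.
Using sin²θ = (1 − cos 2θ)/2, evaluating both integrals, ⟨z²⟩ = -L^2/(2·π^2) + L^2/3.
With L = 2.37, ⟨z^2⟩ = 1.588.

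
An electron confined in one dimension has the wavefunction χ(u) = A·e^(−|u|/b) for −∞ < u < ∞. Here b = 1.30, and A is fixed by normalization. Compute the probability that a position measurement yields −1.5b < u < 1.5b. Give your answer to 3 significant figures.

|χ|² is the probability density, so P = ∫_{−1.5b}^{1.5b} |χ|² du.
With A² fixed by ∫|χ|² = 1, i.e. A² = (b)^(−1), substitute and integrate.
By symmetry take twice the u ≥ 0 contribution in numerator and denominator; the 2's cancel. Let t = u/b; then A² and the length scale cancel, so P = ∫_{0}^{1.5} e^(-2·t) dt ÷ ∫_{0}^{∞} e^(-2·t) dt.
An antiderivative of e^(-2·t) is -e^(-2·t)/2; evaluating from 0 to 1.5 gives 1/2 - e^(-3)/2, while the full integral is 1/2.
This works out to P = 0.9502.

P ≈ 0.950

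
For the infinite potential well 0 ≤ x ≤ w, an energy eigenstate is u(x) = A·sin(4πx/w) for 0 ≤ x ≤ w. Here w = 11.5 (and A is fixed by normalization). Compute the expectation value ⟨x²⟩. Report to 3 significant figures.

⟨x^2⟩ ≈ 43.7

⟨x²⟩ = ∫ x^2 |u|² dx over the full domain.
The ratio of the moment integral to the normalization integral gives ⟨x²⟩ = -w^2/(32·π^2) + w^2/3.
With w = 11.5, ⟨x^2⟩ = 43.66.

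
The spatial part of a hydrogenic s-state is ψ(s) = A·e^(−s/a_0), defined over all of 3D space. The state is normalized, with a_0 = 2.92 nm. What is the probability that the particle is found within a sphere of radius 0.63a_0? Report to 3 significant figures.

Integrate the radial probability density 4πs²|ψ|² over s ≤ 0.63a_0.
A² is fixed by ∫₀^∞ 4πs²|ψ|² ds = 1, i.e. A² = (π·a_0^3)^(−1).
Substituting u = s/a_0, A², 4π and the length scale all cancel in the ratio: P = ∫_{0}^{0.63} u^2·e^(-2·u) du / ∫_{0}^{∞} u^2·e^(-2·u) du.
With ∫ u^2·e^(-2·u) du = -(2·u^2 + 2·u + 1)·e^(-2·u)/4 + C, the region integral is ≈ 0.033444 and the full one is 1/4.
This evaluates to P = 0.1338.

P ≈ 0.134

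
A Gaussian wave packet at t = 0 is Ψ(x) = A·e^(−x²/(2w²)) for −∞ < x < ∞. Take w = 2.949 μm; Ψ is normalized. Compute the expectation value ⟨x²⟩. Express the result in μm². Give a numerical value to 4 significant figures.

⟨x²⟩ = ∫ x^2 |Ψ|² dx over the full domain.
Differentiating ∫e^(−αx²) dx = √(π/α) under α to get the higher moments, since the A² factors cancel between numerator and denominator, ⟨x²⟩ = w^2/2.
Putting w = 2.949 gives 4.3483.

⟨x^2⟩ ≈ 4.348 μm^2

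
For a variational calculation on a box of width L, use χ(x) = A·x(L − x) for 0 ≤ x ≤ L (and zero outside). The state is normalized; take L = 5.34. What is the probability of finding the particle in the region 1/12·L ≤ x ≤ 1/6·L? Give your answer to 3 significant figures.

|χ|² is the probability density, so P = ∫_{1/12·L}^{1/6·L} |χ|² dx.
The normalization integral ∫|χ|²dx over the whole domain equals L^5/30·A², and A² cancels in the ratio.
In terms of u = x/L (A² and the length scale cancel between numerator and denominator), P = [∫_{1/12}^{1/6} u^2·(1 - u)^2 du] / [∫_{0}^{1} u^2·(1 - u)^2 du].
With ∫ u^2·(1 - u)^2 du = u^3·(6·u^2 - 15·u + 10)/30 + C, the region integral is ≈ 0.0010135 and the full one is 1/30.
This works out to P = 0.03041.

P ≈ 0.0304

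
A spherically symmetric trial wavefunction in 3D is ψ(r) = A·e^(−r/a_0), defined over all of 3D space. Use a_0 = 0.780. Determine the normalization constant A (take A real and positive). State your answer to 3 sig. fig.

Require ∫ |ψ|² 4πr² dr = 1 over the whole domain.
Using ∫₀^∞ rⁿ e^(−αr) dr = n!/αⁿ⁺¹, with ψ = A·e^(−r/a_0), the integral evaluates to A²·[π·a_0^3].
So A² = (π·a_0^3)^(−1).
With a_0 = 0.780: A² = 0.6708 and A = 0.8190.

A ≈ 0.819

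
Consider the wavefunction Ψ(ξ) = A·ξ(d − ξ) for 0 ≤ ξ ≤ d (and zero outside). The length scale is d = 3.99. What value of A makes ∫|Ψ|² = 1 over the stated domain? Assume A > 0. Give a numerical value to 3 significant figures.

A ≈ 0.172

We need A² ∫|f|² dξ = 1, taking the integral from 0 to d.
Expanding the polynomial and integrating term by term, ∫|Ψ|² dξ = A²·(d^5/30).
Setting this equal to 1 gives A² = 1/(d^5/30).
Substituting d = 3.99 gives A² = 0.02967, so A = 0.1722.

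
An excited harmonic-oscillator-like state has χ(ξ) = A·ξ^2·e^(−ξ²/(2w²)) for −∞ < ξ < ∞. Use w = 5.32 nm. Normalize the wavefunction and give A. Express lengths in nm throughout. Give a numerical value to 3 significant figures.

We need A² ∫|f|² dξ = 1, taking the integral from −∞ to ∞.
With χ = A·ξ^2·e^(−ξ²/(2w²)), the integral evaluates to A²·[3·√(π)·w^5/4].
Substituting w = 5.32 gives A² = 0.0001765, so A = 0.01329.

A ≈ 0.0133 nm^(-5/2)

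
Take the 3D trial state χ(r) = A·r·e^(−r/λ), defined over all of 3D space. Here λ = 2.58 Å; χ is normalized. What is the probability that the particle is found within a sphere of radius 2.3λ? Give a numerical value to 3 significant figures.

With dV = 4πr²dr, the probability is ∫|χ|² dV over r ≤ 2.3λ.
The full normalization integral is A²·[3·π·λ^5] = 1, fixing A².
Substituting u = r/λ, A², 4π and the length scale all cancel in the ratio: P = ∫_{0}^{2.3} u^4·e^(-2·u) du / ∫_{0}^{∞} u^4·e^(-2·u) du.
An antiderivative of u^4·e^(-2·u) is -(u^4/2 + u^3 + 3·u^2/2 + 3·u/2 + 3/4)·e^(-2·u); evaluating from 0 to 2.3 gives ≈ 0.36507, while the full integral is 3/4.
Taking the ratio yields P = 0.4868.

P ≈ 0.487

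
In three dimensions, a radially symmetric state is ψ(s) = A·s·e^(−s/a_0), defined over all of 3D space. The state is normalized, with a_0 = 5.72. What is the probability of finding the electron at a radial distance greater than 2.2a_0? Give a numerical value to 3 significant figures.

Integrate the radial probability density 4πs²|ψ|² over s > 2.2a_0.
Normalization gives A² = 1/(3·π·a_0^5).
In terms of u = s/a_0 (A², 4π and the length scale all cancel between numerator and denominator), P = [∫_{2.2}^{∞} u^4·e^(-2·u) du] / [∫_{0}^{∞} u^4·e^(-2·u) du].
With ∫ u^4·e^(-2·u) du = -(u^4/2 + u^3 + 3·u^2/2 + 3·u/2 + 3/4)·e^(-2·u) + C, the region integral is ≈ 0.41339 and the full one is 3/4.
Taking the ratio yields P = 0.5512.

P ≈ 0.551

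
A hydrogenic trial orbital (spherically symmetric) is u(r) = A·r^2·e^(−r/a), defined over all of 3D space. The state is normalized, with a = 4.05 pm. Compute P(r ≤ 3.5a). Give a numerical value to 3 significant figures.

P ≈ 0.550

P = ∫ |u|² 4πr² dr over r ≤ 3.5a.
A² is fixed by ∫₀^∞ 4πr²|u|² dr = 1, i.e. A² = (45·π·a^7/2)^(−1).
Substituting t = r/a, A², 4π and the length scale all cancel in the ratio: P = ∫_{0}^{3.5} t^6·e^(-2·t) dt / ∫_{0}^{∞} t^6·e^(-2·t) dt.
With ∫ t^6·e^(-2·t) dt = -(4·t^6 + 12·t^5 + 30·t^4 + 60·t^3 + 90·t^2 + 90·t + 45)·e^(-2·t)/8 + C, the region integral is ≈ 3.0954 and the full one is 45/8.
Taking the ratio yields P = 0.5503.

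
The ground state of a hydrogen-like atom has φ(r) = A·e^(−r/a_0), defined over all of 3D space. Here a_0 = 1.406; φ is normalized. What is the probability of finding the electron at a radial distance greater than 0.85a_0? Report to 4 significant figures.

P ≈ 0.7572

Integrate the radial probability density 4πr²|φ|² over r > 0.85a_0.
Normalization gives A² = 1/(π·a_0^3).
Let u = r/a_0; then A², 4π and the length scale all cancel, so P = ∫_{0.85}^{∞} u^2·e^(-2·u) du ÷ ∫_{0}^{∞} u^2·e^(-2·u) du.
An antiderivative of u^2·e^(-2·u) is -(2·u^2 + 2·u + 1)·e^(-2·u)/4; evaluating from 0.85 to ∞ gives 829·e^(-17/10)/800, while the full integral is 1/4.
This evaluates to P = 0.75722.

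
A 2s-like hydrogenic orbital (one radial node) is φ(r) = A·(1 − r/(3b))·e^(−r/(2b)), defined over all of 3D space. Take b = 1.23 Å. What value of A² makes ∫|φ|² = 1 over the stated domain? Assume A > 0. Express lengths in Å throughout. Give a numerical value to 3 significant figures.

We need A² ∫|f|² 4πr² dr = 1, taking the integral from 0 to ∞.
The angular integral contributes 4π, leaving ∫₀^∞ r²|φ|² dr.
With φ = A·(1 − r/(3b))·e^(−r/(2b)), the integral evaluates to A²·[8·π·b^3/3].
Hence A² = 1/[8·π·b^3/3].
With b = 1.23: A² = 0.06415 and A = 0.2533.

A^2 ≈ 0.0641 Å^(-3)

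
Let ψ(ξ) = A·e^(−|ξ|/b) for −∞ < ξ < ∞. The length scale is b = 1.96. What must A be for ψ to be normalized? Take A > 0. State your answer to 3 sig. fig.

Normalization requires ∫|ψ|² dξ = 1, integrated from −∞ to ∞.
With ∫₀^∞ ξ^0 e^(−αξ) dξ = 0!/α^1, the integral (without the A² prefactor) comes out to b.
Setting this equal to 1 gives A² = 1/(b).
Substituting b = 1.96 gives A² = 0.5102, so A = 0.7143.

A ≈ 0.714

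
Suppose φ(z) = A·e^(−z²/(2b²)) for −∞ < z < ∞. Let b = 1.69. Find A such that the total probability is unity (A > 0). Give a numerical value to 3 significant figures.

The normalization condition is ∫|φ|² dz = 1 from −∞ to ∞.
With ∫_{−∞}^{∞} z^(2m) e^(−αz²) dz = (2m−1)!!·√π / (2^m α^(m+1/2)), with φ = A·e^(−z²/(2b²)), the integral evaluates to A²·[√(π)·b].
So A² = (√(π)·b)^(−1).
Plugging in b = 1.69 yields A = 0.5778.

A ≈ 0.578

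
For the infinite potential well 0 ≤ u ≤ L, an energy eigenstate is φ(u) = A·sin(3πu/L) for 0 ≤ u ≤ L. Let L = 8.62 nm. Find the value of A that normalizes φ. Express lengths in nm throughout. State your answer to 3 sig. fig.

A ≈ 0.482 nm^(-1/2)

We need A² ∫|f|² du = 1, taking the integral from 0 to L.
The integral (without the A² prefactor) comes out to L/2.
So A² = (L/2)^(−1).
With L = 8.62: A² = 0.2320 and A = 0.4817.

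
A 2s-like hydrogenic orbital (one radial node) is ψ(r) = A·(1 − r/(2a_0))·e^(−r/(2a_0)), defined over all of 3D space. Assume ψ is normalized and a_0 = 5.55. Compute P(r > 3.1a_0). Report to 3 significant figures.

With dV = 4πr²dr, the probability is ∫|ψ|² dV over r > 3.1a_0.
Normalization gives A² = 1/(8·π·a_0^3).
In terms of u = r/a_0 (A², 4π and the length scale all cancel between numerator and denominator), P = [∫_{3.1}^{∞} u^2·(1 - u/2)^2·e^(-u) du] / [∫_{0}^{∞} u^2·(1 - u/2)^2·e^(-u) du].
Using ∫ u^2·(1 - u/2)^2·e^(-u) du = -(u^4/4 + u^2 + 2·u + 2)·e^(-u), the numerator is ≈ 1.8424 and the denominator is 2.
Taking the ratio yields P = 0.9212.

P ≈ 0.921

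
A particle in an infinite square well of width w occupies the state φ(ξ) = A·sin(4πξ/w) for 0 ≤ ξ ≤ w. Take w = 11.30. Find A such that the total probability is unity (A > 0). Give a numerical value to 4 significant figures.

Require ∫ |φ|² dξ = 1 over the whole domain.
With ∫₀^w sin²(nπξ/w) dξ = w/2, ∫|φ|² dξ = A²·(w/2).
So A² = (w/2)^(−1).
With w = 11.30: A² = 0.17699 and A = 0.42070.

A ≈ 0.4207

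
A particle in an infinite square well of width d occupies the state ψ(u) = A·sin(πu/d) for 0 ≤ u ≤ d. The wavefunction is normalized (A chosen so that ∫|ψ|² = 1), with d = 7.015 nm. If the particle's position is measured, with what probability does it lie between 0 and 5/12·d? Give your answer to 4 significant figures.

P = ∫_{0}^{5/12·d} |ψ(u)|² du.
With A² fixed by ∫|ψ|² = 1, i.e. A² = (d/2)^(−1), substitute and integrate.
Substituting t = u/d, A² and the length scale cancel in the ratio: P = ∫_{0}^{5/12} sin(π·t)^2 dt / ∫_{0}^{1} sin(π·t)^2 dt.
An antiderivative of sin(π·t)^2 is t/2 - sin(2·π·t)/(4·π); evaluating from 0 to 5/12 gives 5/24 - 1/(8·π), while the full integral is 1/2.
Evaluating gives P = (-3 + 5·π)/(12·π).

P ≈ 0.3371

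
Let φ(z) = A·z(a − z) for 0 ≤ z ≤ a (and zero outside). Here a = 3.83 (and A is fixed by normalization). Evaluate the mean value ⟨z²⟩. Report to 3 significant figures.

By definition ⟨z²⟩ = ∫ z^2 |φ(z)|² dz.
Expanding the polynomial and integrating term by term, since the A² factors cancel between numerator and denominator, ⟨z²⟩ = 2·a^2/7.
With a = 3.83, ⟨z^2⟩ = 4.191.

⟨z^2⟩ ≈ 4.19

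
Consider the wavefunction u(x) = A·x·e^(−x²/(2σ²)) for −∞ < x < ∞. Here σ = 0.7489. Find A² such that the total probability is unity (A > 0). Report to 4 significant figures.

Require ∫ |u|² dx = 1 over the whole domain.
With u = A·x·e^(−x²/(2σ²)), the integral evaluates to A²·[√(π)·σ^3/2].
Plugging in σ = 0.7489 yields A = 1.6390.

A^2 ≈ 2.686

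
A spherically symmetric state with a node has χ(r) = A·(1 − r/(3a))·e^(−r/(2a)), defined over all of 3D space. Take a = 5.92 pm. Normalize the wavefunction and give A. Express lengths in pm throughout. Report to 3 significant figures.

Require ∫ |χ|² 4πr² dr = 1 over the whole domain.
The angular integral contributes 4π, leaving ∫₀^∞ r²|χ|² dr.
Recall ∫₀^∞ r^m e^(−r/β) dr = m!·β^(m+1), carrying out the integral gives A² · 8·π·a^3/3.
Setting this equal to 1 gives A² = 1/(8·π·a^3/3).
With a = 5.92: A² = 0.0005753 and A = 0.02399.

A ≈ 0.0240 pm^(-3/2)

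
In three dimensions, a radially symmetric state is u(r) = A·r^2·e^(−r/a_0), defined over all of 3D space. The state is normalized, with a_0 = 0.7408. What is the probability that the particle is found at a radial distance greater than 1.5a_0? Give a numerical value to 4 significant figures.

P ≈ 0.9665

P = ∫ |u|² 4πr² dr over r > 1.5a_0.
Normalization gives A² = 1/(45·π·a_0^7/2).
In terms of t = r/a_0 (A², 4π and the length scale all cancel between numerator and denominator), P = [∫_{1.5}^{∞} t^6·e^(-2·t) dt] / [∫_{0}^{∞} t^6·e^(-2·t) dt].
An antiderivative of t^6·e^(-2·t) is -(4·t^6 + 12·t^5 + 30·t^4 + 60·t^3 + 90·t^2 + 90·t + 45)·e^(-2·t)/8; evaluating from 1.5 to ∞ gives ≈ 5.43651, while the full integral is 45/8.
This evaluates to P = 0.96649.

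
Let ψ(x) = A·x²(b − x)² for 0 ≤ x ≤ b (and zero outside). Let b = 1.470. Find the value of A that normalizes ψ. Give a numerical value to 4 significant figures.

A ≈ 4.433

We need A² ∫|f|² dx = 1, taking the integral from 0 to b.
Expanding the polynomial and integrating term by term, the integral (without the A² prefactor) comes out to b^9/630.
So A² = (b^9/630)^(−1).
Substituting b = 1.470 gives A² = 19.656, so A = 4.4335.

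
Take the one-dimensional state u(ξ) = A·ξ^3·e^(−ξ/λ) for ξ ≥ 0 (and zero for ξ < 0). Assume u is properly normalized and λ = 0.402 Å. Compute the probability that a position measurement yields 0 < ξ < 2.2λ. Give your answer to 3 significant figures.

|u|² is the probability density, so P = ∫_{0}^{2.2λ} |u|² dξ.
Since A² = 1/(45·λ^7/8), this is the region integral divided by the full normalization integral.
Let t = ξ/λ; then A² and the length scale cancel, so P = ∫_{0}^{2.2} t^6·e^(-2·t) dt ÷ ∫_{0}^{∞} t^6·e^(-2·t) dt.
Using ∫ t^6·e^(-2·t) dt = -(4·t^6 + 12·t^5 + 30·t^4 + 60·t^3 + 90·t^2 + 90·t + 45)·e^(-2·t)/8, the numerator is ≈ 0.87950 and the denominator is 45/8.
This works out to P = 0.1564.

P ≈ 0.156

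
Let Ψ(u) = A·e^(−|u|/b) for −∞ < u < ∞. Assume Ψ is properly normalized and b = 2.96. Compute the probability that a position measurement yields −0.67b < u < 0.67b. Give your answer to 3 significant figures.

P = ∫_{−0.67b}^{0.67b} |Ψ(u)|² du.
The normalization integral ∫|Ψ|²du over the whole domain equals b·A², and A² cancels in the ratio.
By symmetry take twice the u ≥ 0 contribution in numerator and denominator; the 2's cancel. Substituting t = u/b, A² and the length scale cancel in the ratio: P = ∫_{0}^{0.67} e^(-2·t) dt / ∫_{0}^{∞} e^(-2·t) dt.
An antiderivative of e^(-2·t) is -e^(-2·t)/2; evaluating from 0 to 0.67 gives 1/2 - e^(-67/50)/2, while the full integral is 1/2.
The result is P = 0.7382.

P ≈ 0.738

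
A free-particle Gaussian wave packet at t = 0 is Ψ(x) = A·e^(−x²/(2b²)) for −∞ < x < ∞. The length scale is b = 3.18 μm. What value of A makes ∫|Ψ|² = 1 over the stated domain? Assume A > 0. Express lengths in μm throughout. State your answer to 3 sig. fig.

Require ∫ |Ψ|² dx = 1 over the whole domain.
Using the Gaussian integral ∫_{−∞}^{∞} e^(−αx²) dx = √(π/α), with Ψ = A·e^(−x²/(2b²)), the integral evaluates to A²·[√(π)·b].
Substituting b = 3.18 gives A² = 0.1774, so A = 0.4212.

A ≈ 0.421 μm^(-1/2)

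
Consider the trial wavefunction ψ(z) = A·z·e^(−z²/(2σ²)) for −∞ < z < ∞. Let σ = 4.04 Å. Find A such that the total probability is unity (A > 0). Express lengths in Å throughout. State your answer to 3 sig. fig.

The normalization condition is ∫|ψ|² dz = 1 from −∞ to ∞.
The integral (without the A² prefactor) comes out to √(π)·σ^3/2.
Setting this equal to 1 gives A² = 1/(√(π)·σ^3/2).
Substituting σ = 4.04 gives A² = 0.01711, so A = 0.1308.

A ≈ 0.131 Å^(-3/2)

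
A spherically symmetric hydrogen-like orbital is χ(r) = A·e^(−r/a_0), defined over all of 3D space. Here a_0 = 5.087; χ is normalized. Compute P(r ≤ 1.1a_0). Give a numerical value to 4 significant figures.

P ≈ 0.3773

With dV = 4πr²dr, the probability is ∫|χ|² dV over r ≤ 1.1a_0.
The full normalization integral is A²·[π·a_0^3] = 1, fixing A².
In terms of u = r/a_0 (A², 4π and the length scale all cancel between numerator and denominator), P = [∫_{0}^{1.1} u^2·e^(-2·u) du] / [∫_{0}^{∞} u^2·e^(-2·u) du].
With ∫ u^2·e^(-2·u) du = -(2·u^2 + 2·u + 1)·e^(-2·u)/4 + C, the region integral is 1/4 - 281·e^(-11/5)/200 and the full one is 1/4.
This evaluates to P = 0.37729.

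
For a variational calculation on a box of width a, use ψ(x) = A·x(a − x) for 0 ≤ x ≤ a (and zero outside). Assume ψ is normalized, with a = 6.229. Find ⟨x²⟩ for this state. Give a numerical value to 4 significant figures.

The expectation value is the |ψ|²-weighted average of x^2: ∫ x^2|ψ|² dx.
Expanding the polynomial and integrating term by term, evaluating both integrals, ⟨x²⟩ = 2·a^2/7.
With a = 6.229, ⟨x^2⟩ = 11.086.

⟨x^2⟩ ≈ 11.09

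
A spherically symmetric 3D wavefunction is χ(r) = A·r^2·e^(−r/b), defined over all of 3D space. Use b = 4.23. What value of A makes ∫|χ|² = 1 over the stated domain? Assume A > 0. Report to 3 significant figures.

A ≈ 0.000764

Require ∫ |χ|² 4πr² dr = 1 over the whole domain.
The angular integral contributes 4π, leaving ∫₀^∞ r²|χ|² dr.
Carrying out the integral gives A² · 45·π·b^7/2.
So A² = (45·π·b^7/2)^(−1).
Substituting b = 4.23 gives A² = 5.838E-7, so A = 0.0007641.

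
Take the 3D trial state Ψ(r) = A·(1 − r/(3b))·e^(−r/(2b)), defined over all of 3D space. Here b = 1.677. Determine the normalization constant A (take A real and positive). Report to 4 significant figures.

A ≈ 0.1591

We need A² ∫|f|² 4πr² dr = 1, taking the integral from 0 to ∞.
The angular integral contributes 4π, leaving ∫₀^∞ r²|Ψ|² dr.
With ∫₀^∞ r^4 e^(−αr) dr = 4!/α^5, with Ψ = A·(1 − r/(3b))·e^(−r/(2b)), the integral evaluates to A²·[8·π·b^3/3].
So A² = (8·π·b^3/3)^(−1).
Substituting b = 1.677 gives A² = 0.025309, so A = 0.15909.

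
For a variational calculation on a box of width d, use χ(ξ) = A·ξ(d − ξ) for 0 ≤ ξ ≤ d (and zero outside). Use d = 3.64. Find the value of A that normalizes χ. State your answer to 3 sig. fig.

A ≈ 0.217

Normalization requires ∫|χ|² dξ = 1, integrated from 0 to d.
Expanding the polynomial and integrating term by term, with χ = A·ξ(d − ξ), the integral evaluates to A²·[d^5/30].
So A² = (d^5/30)^(−1).
Plugging in d = 3.64 yields A = 0.2167.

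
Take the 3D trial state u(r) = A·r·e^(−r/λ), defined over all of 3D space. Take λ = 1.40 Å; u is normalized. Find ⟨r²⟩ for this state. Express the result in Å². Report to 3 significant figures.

By definition ⟨r²⟩ = ∫ r^2 |u(r)|² 4πr² dr.
With ∫₀^∞ r^6 e^(−αr) dr = 6!/α^7, since the A² factors cancel between numerator and denominator, ⟨r²⟩ = 15·λ^2/2.
Putting λ = 1.40 gives 14.70.

⟨r^2⟩ ≈ 14.7 Å^2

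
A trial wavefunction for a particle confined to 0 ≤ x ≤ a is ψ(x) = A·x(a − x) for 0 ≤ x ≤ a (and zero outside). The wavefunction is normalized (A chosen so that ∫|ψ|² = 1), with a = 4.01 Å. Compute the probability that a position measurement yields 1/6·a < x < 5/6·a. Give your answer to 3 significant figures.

P ≈ 0.929

|ψ|² is the probability density, so P = ∫_{1/6·a}^{5/6·a} |ψ|² dx.
The normalization integral ∫|ψ|²dx over the whole domain equals a^5/30·A², and A² cancels in the ratio.
Let u = x/a; then A² and the length scale cancel, so P = ∫_{1/6}^{5/6} u^2·(1 - u)^2 du ÷ ∫_{0}^{1} u^2·(1 - u)^2 du.
Using ∫ u^2·(1 - u)^2 du = u^3·(6·u^2 - 15·u + 10)/30, the numerator is 301/9720 and the denominator is 1/30.
The result is P = 301/324.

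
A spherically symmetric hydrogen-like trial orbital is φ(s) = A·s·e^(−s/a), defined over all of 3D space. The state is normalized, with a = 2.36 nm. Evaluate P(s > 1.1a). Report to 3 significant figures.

Integrate the radial probability density 4πs²|φ|² over s > 1.1a.
Normalization gives A² = 1/(3·π·a^5).
Let u = s/a; then A², 4π and the length scale all cancel, so P = ∫_{1.1}^{∞} u^4·e^(-2·u) du ÷ ∫_{0}^{∞} u^4·e^(-2·u) du.
With ∫ u^4·e^(-2·u) du = -(u^4/2 + u^3 + 3·u^2/2 + 3·u/2 + 3/4)·e^(-2·u) + C, the region integral is ≈ 0.69563 and the full one is 3/4.
This evaluates to P = 0.9275.

P ≈ 0.928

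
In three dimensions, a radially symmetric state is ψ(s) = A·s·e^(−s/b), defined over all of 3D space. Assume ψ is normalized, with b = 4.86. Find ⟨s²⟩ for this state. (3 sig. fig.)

⟨s^2⟩ ≈ 177

By definition ⟨s²⟩ = ∫ s^2 |ψ(s)|² 4πs² ds.
Evaluating both integrals, ⟨s²⟩ = 15·b^2/2.
Putting b = 4.86 gives 177.1.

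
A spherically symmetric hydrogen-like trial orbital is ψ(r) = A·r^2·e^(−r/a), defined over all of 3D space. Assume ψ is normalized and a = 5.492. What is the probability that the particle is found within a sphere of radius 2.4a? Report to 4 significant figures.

Integrate the radial probability density 4πr²|ψ|² over r ≤ 2.4a.
A² is fixed by ∫₀^∞ 4πr²|ψ|² dr = 1, i.e. A² = (45·π·a^7/2)^(−1).
Substituting u = r/a, A², 4π and the length scale all cancel in the ratio: P = ∫_{0}^{2.4} u^6·e^(-2·u) du / ∫_{0}^{∞} u^6·e^(-2·u) du.
An antiderivative of u^6·e^(-2·u) is -(4·u^6 + 12·u^5 + 30·u^4 + 60·u^3 + 90·u^2 + 90·u + 45)·e^(-2·u)/8; evaluating from 0 to 2.4 gives ≈ 1.17672, while the full integral is 45/8.
Taking the ratio yields P = 0.20920.

P ≈ 0.2092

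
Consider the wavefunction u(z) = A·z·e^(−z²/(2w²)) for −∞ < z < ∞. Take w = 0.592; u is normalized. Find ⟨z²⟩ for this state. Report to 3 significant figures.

By definition ⟨z²⟩ = ∫ z^2 |u(z)|² dz.
With ∫_{−∞}^{∞} z^(2m) e^(−αz²) dz = (2m−1)!!·√π / (2^m α^(m+1/2)), the ratio of the moment integral to the normalization integral gives ⟨z²⟩ = 3·w^2/2.
With w = 0.592, ⟨z^2⟩ = 0.5257.

⟨z^2⟩ ≈ 0.526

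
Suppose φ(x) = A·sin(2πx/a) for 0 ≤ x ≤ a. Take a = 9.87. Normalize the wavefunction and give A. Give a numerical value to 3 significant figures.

A ≈ 0.450

Require ∫ |φ|² dx = 1 over the whole domain.
Carrying out the integral gives A² · a/2.
Setting this equal to 1 gives A² = 1/(a/2).
Plugging in a = 9.87 yields A = 0.4501.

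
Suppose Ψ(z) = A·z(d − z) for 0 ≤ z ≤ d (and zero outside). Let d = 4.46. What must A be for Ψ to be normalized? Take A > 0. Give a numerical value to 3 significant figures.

Normalization requires ∫|Ψ|² dz = 1, integrated from 0 to d.
Expanding the polynomial and integrating term by term, with Ψ = A·z(d − z), the integral evaluates to A²·[d^5/30].
Substituting d = 4.46 gives A² = 0.01700, so A = 0.1304.

A ≈ 0.130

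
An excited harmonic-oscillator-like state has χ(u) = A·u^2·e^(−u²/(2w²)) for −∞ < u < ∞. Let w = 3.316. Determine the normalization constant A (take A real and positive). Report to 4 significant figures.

Normalization requires ∫|χ|² du = 1, integrated from −∞ to ∞.
∫|χ|² du = A²·(3·√(π)·w^5/4).
Plugging in w = 3.316 yields A = 0.043316.

A ≈ 0.04332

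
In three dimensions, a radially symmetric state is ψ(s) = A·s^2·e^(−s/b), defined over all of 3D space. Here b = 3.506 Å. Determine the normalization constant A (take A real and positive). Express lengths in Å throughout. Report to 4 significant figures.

Normalization requires ∫|ψ|² 4πs² ds = 1, integrated from 0 to ∞.
The angular integral contributes 4π, leaving ∫₀^∞ s²|ψ|² ds.
The integral (without the A² prefactor) comes out to 45·π·b^7/2.
Plugging in b = 3.506 yields A = 0.0014740.

A ≈ 0.001474 Å^(-7/2)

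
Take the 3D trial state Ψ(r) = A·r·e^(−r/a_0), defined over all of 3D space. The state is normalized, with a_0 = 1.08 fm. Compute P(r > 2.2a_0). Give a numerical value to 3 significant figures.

P ≈ 0.551

Integrate the radial probability density 4πr²|Ψ|² over r > 2.2a_0.
A² is fixed by ∫₀^∞ 4πr²|Ψ|² dr = 1, i.e. A² = (3·π·a_0^5)^(−1).
Let u = r/a_0; then A², 4π and the length scale all cancel, so P = ∫_{2.2}^{∞} u^4·e^(-2·u) du ÷ ∫_{0}^{∞} u^4·e^(-2·u) du.
With ∫ u^4·e^(-2·u) du = -(u^4/2 + u^3 + 3·u^2/2 + 3·u/2 + 3/4)·e^(-2·u) + C, the region integral is ≈ 0.41339 and the full one is 3/4.
Taking the ratio yields P = 0.5512.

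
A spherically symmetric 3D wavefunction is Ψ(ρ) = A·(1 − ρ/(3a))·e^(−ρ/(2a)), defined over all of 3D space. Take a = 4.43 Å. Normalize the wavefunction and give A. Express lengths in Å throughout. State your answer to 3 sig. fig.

We need A² ∫|f|² 4πρ² dρ = 1, taking the integral from 0 to ∞.
Using ∫₀^∞ ρⁿ e^(−αρ) dρ = n!/αⁿ⁺¹, carrying out the integral gives A² · 8·π·a^3/3.
Hence A² = 1/[8·π·a^3/3].
Substituting a = 4.43 gives A² = 0.001373, so A = 0.03705.

A ≈ 0.0371 Å^(-3/2)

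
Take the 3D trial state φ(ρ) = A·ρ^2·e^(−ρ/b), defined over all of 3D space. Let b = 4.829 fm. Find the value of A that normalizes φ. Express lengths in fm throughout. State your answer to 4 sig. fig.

A ≈ 0.0004807 fm^(-7/2)

The normalization condition is ∫|φ|² 4πρ² dρ = 1 from 0 to ∞.
With ∫₀^∞ ρ^6 e^(−αρ) dρ = 6!/α^7, the integral (without the A² prefactor) comes out to 45·π·b^7/2.
Setting this equal to 1 gives A² = 1/(45·π·b^7/2).
Substituting b = 4.829 gives A² = 2.3103E-7, so A = 0.00048066.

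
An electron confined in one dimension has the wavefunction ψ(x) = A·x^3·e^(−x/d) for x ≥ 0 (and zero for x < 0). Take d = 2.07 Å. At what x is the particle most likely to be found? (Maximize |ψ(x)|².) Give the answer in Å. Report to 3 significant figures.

Differentiate |ψ(x)|² with respect to x and set to zero.
This gives x = 3·d.
With d = 2.07, the most probable position is 6.210 Å.

x ≈ 6.21 Å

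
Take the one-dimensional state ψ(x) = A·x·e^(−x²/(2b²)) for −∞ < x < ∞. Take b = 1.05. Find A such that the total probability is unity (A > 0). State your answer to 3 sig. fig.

A ≈ 0.987

The normalization condition is ∫|ψ|² dx = 1 from −∞ to ∞.
Using the Gaussian integral ∫_{−∞}^{∞} e^(−αx²) dx = √(π/α), ∫|ψ|² dx = A²·(√(π)·b^3/2).
So A² = (√(π)·b^3/2)^(−1).
With b = 1.05: A² = 0.9747 and A = 0.9873.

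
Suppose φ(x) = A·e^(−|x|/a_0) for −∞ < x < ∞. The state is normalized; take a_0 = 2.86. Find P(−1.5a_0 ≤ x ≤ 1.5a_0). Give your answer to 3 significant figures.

P ≈ 0.950

P = ∫_{−1.5a_0}^{1.5a_0} |φ(x)|² dx.
Since A² = 1/(a_0), this is the region integral divided by the full normalization integral.
Both integrals are even about x = 0, so only the x ≥ 0 halves are needed (the factors of 2 cancel). In terms of u = x/a_0 (A² and the length scale cancel between numerator and denominator), P = [∫_{0}^{1.5} e^(-2·u) du] / [∫_{0}^{∞} e^(-2·u) du].
With ∫ e^(-2·u) du = -e^(-2·u)/2 + C, the region integral is 1/2 - e^(-3)/2 and the full one is 1/2.
This works out to P = 0.9502.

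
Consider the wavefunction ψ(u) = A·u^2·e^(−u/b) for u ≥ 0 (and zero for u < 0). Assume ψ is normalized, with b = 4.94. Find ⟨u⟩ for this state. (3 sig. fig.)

⟨u⟩ = ∫ u |ψ|² du over the full domain.
Using ∫₀^∞ uⁿ e^(−αu) du = n!/αⁿ⁺¹, evaluating both integrals, ⟨u⟩ = 5·b/2.
With b = 4.94, ⟨u⟩ = 12.35.

⟨u⟩ ≈ 12.4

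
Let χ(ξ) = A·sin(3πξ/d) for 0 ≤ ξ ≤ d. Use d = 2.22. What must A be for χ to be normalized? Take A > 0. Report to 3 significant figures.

A ≈ 0.949

The normalization condition is ∫|χ|² dξ = 1 from 0 to d.
With ∫₀^d sin²(nπξ/d) dξ = d/2, the integral (without the A² prefactor) comes out to d/2.
So A² = (d/2)^(−1).
Substituting d = 2.22 gives A² = 0.9009, so A = 0.9492.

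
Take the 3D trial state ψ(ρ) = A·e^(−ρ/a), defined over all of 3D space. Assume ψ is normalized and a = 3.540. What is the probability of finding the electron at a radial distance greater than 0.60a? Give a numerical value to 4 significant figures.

Integrate the radial probability density 4πρ²|ψ|² over ρ > 0.60a.
The full normalization integral is A²·[π·a^3] = 1, fixing A².
In terms of u = ρ/a (A², 4π and the length scale all cancel between numerator and denominator), P = [∫_{0.60}^{∞} u^2·e^(-2·u) du] / [∫_{0}^{∞} u^2·e^(-2·u) du].
With ∫ u^2·e^(-2·u) du = -(2·u^2 + 2·u + 1)·e^(-2·u)/4 + C, the region integral is 73·e^(-6/5)/100 and the full one is 1/4.
This evaluates to P = 0.87949.

P ≈ 0.8795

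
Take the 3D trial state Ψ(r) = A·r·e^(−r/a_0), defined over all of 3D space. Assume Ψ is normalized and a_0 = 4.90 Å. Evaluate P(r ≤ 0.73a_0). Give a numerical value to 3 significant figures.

With dV = 4πr²dr, the probability is ∫|Ψ|² dV over r ≤ 0.73a_0.
The full normalization integral is A²·[3·π·a_0^5] = 1, fixing A².
Let u = r/a_0; then A², 4π and the length scale all cancel, so P = ∫_{0}^{0.73} u^4·e^(-2·u) du ÷ ∫_{0}^{∞} u^4·e^(-2·u) du.
Using ∫ u^4·e^(-2·u) du = -(u^4/2 + u^3 + 3·u^2/2 + 3·u/2 + 3/4)·e^(-2·u), the numerator is ≈ 0.012567 and the denominator is 3/4.
This evaluates to P = 0.01676.

P ≈ 0.0168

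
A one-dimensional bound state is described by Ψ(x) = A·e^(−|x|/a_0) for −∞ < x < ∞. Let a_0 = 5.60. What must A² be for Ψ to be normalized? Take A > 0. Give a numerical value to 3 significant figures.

Normalization requires ∫|Ψ|² dx = 1, integrated from −∞ to ∞.
Using ∫₀^∞ xⁿ e^(−αx) dx = n!/αⁿ⁺¹, the integral (without the A² prefactor) comes out to a_0.
Setting this equal to 1 gives A² = 1/(a_0).
Plugging in a_0 = 5.60 yields A = 0.4226.

A^2 ≈ 0.179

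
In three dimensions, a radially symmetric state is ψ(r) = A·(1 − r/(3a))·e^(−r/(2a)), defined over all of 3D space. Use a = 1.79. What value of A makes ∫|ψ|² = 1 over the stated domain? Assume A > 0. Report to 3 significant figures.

A ≈ 0.144

We need A² ∫|f|² 4πr² dr = 1, taking the integral from 0 to ∞.
The angular integral contributes 4π, leaving ∫₀^∞ r²|ψ|² dr.
Recall ∫₀^∞ r^m e^(−r/β) dr = m!·β^(m+1), carrying out the integral gives A² · 8·π·a^3/3.
Plugging in a = 1.79 yields A = 0.1443.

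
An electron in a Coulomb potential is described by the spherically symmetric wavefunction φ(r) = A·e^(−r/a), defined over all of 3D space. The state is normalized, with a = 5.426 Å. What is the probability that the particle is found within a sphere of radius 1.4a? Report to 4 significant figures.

P = ∫ |φ|² 4πr² dr over r ≤ 1.4a.
The full normalization integral is A²·[π·a^3] = 1, fixing A².
Let u = r/a; then A², 4π and the length scale all cancel, so P = ∫_{0}^{1.4} u^2·e^(-2·u) du ÷ ∫_{0}^{∞} u^2·e^(-2·u) du.
Using ∫ u^2·e^(-2·u) du = -(2·u^2 + 2·u + 1)·e^(-2·u)/4, the numerator is 1/4 - 193·e^(-14/5)/100 and the denominator is 1/4.
The region integral divided by the full integral gives P = 0.53055.

P ≈ 0.5305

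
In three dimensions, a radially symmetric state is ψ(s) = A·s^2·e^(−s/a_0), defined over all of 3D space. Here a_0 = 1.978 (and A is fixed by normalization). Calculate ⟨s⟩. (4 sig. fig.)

⟨s⟩ ≈ 6.923

The expectation value is the |ψ|²-weighted average of s: ∫ s|ψ|² 4πs² ds.
The ratio of the moment integral to the normalization integral gives ⟨s⟩ = 7·a_0/2.
Putting a_0 = 1.978 gives 6.9230.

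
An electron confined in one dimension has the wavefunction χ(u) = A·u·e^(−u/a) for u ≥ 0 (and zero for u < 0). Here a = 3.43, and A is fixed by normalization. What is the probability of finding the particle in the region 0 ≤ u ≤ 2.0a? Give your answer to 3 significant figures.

The probability is P = ∫ |χ|² du over [0, 2.0a].
With A² fixed by ∫|χ|² = 1, i.e. A² = (a^3/4)^(−1), substitute and integrate.
In terms of t = u/a (A² and the length scale cancel between numerator and denominator), P = [∫_{0}^{2.0} t^2·e^(-2·t) dt] / [∫_{0}^{∞} t^2·e^(-2·t) dt].
With ∫ t^2·e^(-2·t) dt = -(2·t^2 + 2·t + 1)·e^(-2·t)/4 + C, the region integral is 1/4 - 13·e^(-4)/4 and the full one is 1/4.
The result is P = 0.7619.

P ≈ 0.762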